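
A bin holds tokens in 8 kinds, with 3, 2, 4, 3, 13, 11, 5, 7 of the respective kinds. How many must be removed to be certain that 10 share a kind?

43

In the worst case you take as many as possible of each kind without reaching 10: 3 + 2 + 4 + 3 + 9 + 9 + 5 + 7 = 42.
The next one must give 10 of some kind, so 42 + 1 = 43.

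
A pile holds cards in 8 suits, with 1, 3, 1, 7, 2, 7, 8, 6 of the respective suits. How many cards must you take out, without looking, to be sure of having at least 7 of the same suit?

In the worst case you take as many as possible of each suit without reaching 7: 1 + 3 + 1 + 6 + 2 + 6 + 6 + 6 = 31.
The next one must give 7 of some suit, so 31 + 1 = 32.

32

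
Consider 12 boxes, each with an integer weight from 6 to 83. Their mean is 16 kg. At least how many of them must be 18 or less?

3

The total is 12 × 16 = 192.
Each value above 18 is at least 19, contributing at least 19 − 6 = 13 above the floor 6.
The sum exceeds the floor total 72 by 120, so at most ⌊120/13⌋ = 9 exceed 18, and at least 3 are ≤ 18.
Exactly 3 works: 3 values at 6 and 9 at 19 total 189; raise one of the low values by 3 (still ≤ 18) to hit 192.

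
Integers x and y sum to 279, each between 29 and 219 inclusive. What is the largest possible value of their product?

19460

For a fixed sum, the product xy is largest when x and y are as close as possible.
Taking x = 139 and y = 140 (both in [29, 219]) gives xy = 19460.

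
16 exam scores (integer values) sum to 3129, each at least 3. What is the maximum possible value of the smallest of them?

195

The average is 3129/16 < 196, so some value is ≤ 195.
Equality holds with 7 values of 195 and 9 values of 196.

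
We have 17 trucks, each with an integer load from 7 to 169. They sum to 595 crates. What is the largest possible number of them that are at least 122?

If k of the values are ≥ 122, the total is ≥ 122k + 7(17 − k).
Setting 122k + 7(17 − k) ≤ 595 gives 115k ≤ 476, so k ≤ 4.
k = 4 is achieved by 4 values at 122 and 13 at 7, total 579; add 16 to one value (staying below 122) to reach 595.

4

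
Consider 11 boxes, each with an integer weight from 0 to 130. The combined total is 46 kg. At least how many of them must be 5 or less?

Let j be the number exceeding 5. Then the total is ≥ 6·j + 0·(11 − j) = 0 + 6j.
So 6j ≤ 46 and j ≤ 7; hence at least 11 − 7 = 4 are ≤ 5.
Exactly 4 works: 4 values at 0 and 7 at 6 total 42; raise one of the low values by 4 (still ≤ 5) to hit 46.

4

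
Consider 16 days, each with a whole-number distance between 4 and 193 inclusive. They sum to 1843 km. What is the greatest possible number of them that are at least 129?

14

With k values at 129 or above and the rest at least 4, the sum is at least 64 + 125k.
Since the sum is 1843, we need 125k ≤ 1779, i.e. k ≤ 14.
k = 14 is achieved by 14 values at 129 and 2 at 4, total 1814; add 29 to one value (staying below 129) to reach 1843.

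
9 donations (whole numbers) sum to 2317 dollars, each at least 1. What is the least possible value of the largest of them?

258

The 9 values sum to 2317, so their maximum is at least ⌈2317/9⌉ = 258.
Equality holds with 4 values of 258 and 5 values of 257.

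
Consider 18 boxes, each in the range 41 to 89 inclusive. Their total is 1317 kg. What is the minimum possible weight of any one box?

To make one box as small as possible, make the other 17 as large as possible.
The other 17 can take up 17 × 89 = 1513 ≥ 1317 − 41, so one box can sit at its floor of 41.
Achievable: one at 41 and the other 17 totalling 1276, which fits since 17 × 41 ≤ 1276 ≤ 17 × 89.

41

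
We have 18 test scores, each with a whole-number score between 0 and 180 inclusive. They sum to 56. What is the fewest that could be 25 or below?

Let j be the number exceeding 25. Then the total is ≥ 26·j + 0·(18 − j) = 0 + 26j.
So 26j ≤ 56 and j ≤ 2; hence at least 18 − 2 = 16 are ≤ 25.
Exactly 16 works: 16 values at 0 and 2 at 26 total 52; raise one of the low values by 4 (still ≤ 25) to hit 56.

16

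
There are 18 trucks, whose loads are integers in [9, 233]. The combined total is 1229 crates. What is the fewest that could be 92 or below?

Each value above 92 is at least 93, contributing at least 93 − 9 = 84 above the floor 9.
The sum exceeds the floor total 162 by 1067, so at most ⌊1067/84⌋ = 12 exceed 92, and at least 6 are ≤ 92.
Exactly 6 works: 6 values at 9 and 12 at 93 total 1170; raise one of the low values by 59 (still ≤ 92) to hit 1229.

6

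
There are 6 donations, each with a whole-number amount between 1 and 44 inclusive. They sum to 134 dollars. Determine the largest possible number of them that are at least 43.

With k values at 43 or above and the rest at least 1, the sum is at least 6 + 42k.
Since the sum is 134, we need 42k ≤ 128, i.e. k ≤ 3.
k = 3 is achieved by 3 values at 43 and 3 at 1, total 132; add 2 to one value (staying below 43) to reach 134.

3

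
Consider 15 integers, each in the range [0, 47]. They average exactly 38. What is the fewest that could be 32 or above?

The total is 15 × 38 = 570.
Each value short of 32 is at most 31, costing at least 47 − 31 = 16 against the maximum total of 705.
We can afford to lose at most 705 − 570 = 135, so at most ⌊135/16⌋ = 8 fall short, and at least 7 are ≥ 32.
Exactly 7 works: 7 values at 47 and 8 at 31 total 577; lower one of the high values by 7 (still ≥ 32) to hit 570.

7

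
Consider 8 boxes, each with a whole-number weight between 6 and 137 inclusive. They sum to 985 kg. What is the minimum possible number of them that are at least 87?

If only k of them are at least 87, the other 8 − k are at most 86, so the total is at most k·137 + (8 − k)·86.
This must reach 985, so k·137 + (8 − k)·86 ≥ 985, giving k ≥ 6.
Exactly 6 works: 6 values at 137 and 2 at 86 total 994; lower one of the high values by 9 (still ≥ 87) to hit 985.

6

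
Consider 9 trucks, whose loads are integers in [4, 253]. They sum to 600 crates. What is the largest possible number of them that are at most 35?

Each value at 35 or below falls at least 253 − 35 = 218 short of the ceiling 253.
The ceiling total is 9 × 253 = 2277, and we need 600, so at most ⌊(2277 − 600)/218⌋ = 7 can be that low.
k = 7 is achieved by 7 values at 35 and 2 at 253, total 751; lower one of the 253's by 151 (still > 35) to reach 600.

7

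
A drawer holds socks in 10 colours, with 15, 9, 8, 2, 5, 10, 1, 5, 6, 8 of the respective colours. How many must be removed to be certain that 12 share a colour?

66

In the worst case you take as many as possible of each colour without reaching 12: 11 + 9 + 8 + 2 + 5 + 10 + 1 + 5 + 6 + 8 = 65.
The next one must give 12 of some colour, so 65 + 1 = 66.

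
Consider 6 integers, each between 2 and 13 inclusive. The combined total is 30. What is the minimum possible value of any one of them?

To make one integer as small as possible, make the other 5 as large as possible.
The other 5 can take up 5 × 13 = 65 ≥ 30 − 2, so one integer can sit at its floor of 2.
Achievable: one at 2 and the other 5 totalling 28, which fits since 5 × 2 ≤ 28 ≤ 5 × 13.

2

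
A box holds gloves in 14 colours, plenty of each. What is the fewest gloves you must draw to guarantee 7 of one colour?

85

You could draw 6 of every colour without reaching 7 of any — 84 in all.
One more forces 7 of some colour, so 84 + 1 = 85.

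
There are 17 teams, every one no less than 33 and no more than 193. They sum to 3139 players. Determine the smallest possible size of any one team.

51

To make one team as small as possible, make the other 16 as large as possible.
The other 16 contribute at most 16 × 193 = 3088, leaving at least 3139 − 3088 = 51.
Since 51 ≥ 33, this is achievable: one at 51 and 16 at 193.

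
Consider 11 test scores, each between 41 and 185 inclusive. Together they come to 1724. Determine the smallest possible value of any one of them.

41

Minimizing one value means maximizing the remaining 10.
The other 10 can take up 10 × 185 = 1850 ≥ 1724 − 41, so one score can sit at its floor of 41.
Achievable: one at 41 and the other 10 totalling 1683, which fits since 10 × 41 ≤ 1683 ≤ 10 × 185.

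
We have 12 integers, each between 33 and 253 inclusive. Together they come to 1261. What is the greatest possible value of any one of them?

253

Maximizing one value means minimizing the remaining 11.
The other 11 contribute at least 11 × 33 = 363, leaving at most 1261 − 363 = 898.
But each integer is capped at 253, so the maximum is 253.
Achievable: one at 253 and the other 11 totalling 1008, which fits since 11 × 33 ≤ 1008 ≤ 11 × 253.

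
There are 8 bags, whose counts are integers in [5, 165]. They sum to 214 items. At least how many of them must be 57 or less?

If only k of them are at most 57, the other 8 − k are at least 58, so the total is at least (8 − k)·58 + k·5.
This is ≤ 214, so (8 − k)·58 + 5k ≤ 214, which gives k ≥ 5.
Exactly 5 works: 5 values at 5 and 3 at 58 total 199; raise one of the low values by 15 (still ≤ 57) to hit 214.

5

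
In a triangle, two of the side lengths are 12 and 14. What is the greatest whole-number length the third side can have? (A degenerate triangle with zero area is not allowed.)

25

The third side must be less than 12 + 14 = 26.
The largest integer below 26 is 25.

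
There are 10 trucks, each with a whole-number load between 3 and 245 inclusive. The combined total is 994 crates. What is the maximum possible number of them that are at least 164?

With k values at 164 or above and the rest at least 3, the sum is at least 30 + 161k.
Since the sum is 994, we need 161k ≤ 964, i.e. k ≤ 5.
k = 5 is achieved by 5 values at 164 and 5 at 3, total 835; add 159 to one value (staying below 164) to reach 994.

5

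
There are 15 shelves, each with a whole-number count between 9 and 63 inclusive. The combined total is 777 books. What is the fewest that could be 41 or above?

Suppose at most 15 − j of them reach 41; then j values are ≤ 40 and the rest ≤ 63.
The total is then ≤ 40·j + 63·(15 − j) = 945 − 23j. For this to be ≥ 777 we need j ≤ 7, so at least 15 − 7 = 8 must reach 41.
Exactly 8 works: 8 values at 63 and 7 at 40 total 784; lower one of the high values by 7 (still ≥ 41) to hit 777.

8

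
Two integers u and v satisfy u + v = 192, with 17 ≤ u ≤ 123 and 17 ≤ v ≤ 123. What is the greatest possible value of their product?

9216

uv = u(192 − u) is maximized when u is as near 192/2 as the bounds allow.
Taking u = 96 and v = 96 (both in [17, 123]) gives uv = 9216.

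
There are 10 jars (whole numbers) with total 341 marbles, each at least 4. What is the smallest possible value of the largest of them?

The 10 values sum to 341, so their maximum is at least ⌈341/10⌉ = 35.
Achievable: 1 of them at 35 and 9 at 34 total 341.

35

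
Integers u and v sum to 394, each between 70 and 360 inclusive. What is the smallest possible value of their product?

22680

uv = u(394 − u) is concave in u, so over [70, 324] it is minimized at an endpoint.
The extreme feasible split is u = 70, v = 324, giving uv = 22680.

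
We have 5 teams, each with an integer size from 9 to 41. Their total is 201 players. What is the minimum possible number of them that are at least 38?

Each value short of 38 is at most 37, costing at least 41 − 37 = 4 against the maximum total of 205.
We can afford to lose at most 205 − 201 = 4, so at most ⌊4/4⌋ = 1 fall short, and at least 4 are ≥ 38.
Exactly 4 works: 4 values at 41 and 1 at 37 total 201.

4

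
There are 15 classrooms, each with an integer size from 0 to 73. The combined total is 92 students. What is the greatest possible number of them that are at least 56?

Suppose k of them are at least 56. Those contribute at least 56 each and the other 15 − k at least 0 each.
So the total is at least 56k + 0(15 − k) = 0 + 56k. This must be ≤ 92, giving k ≤ 1.
k = 1 is achieved by 1 value at 56 and 14 at 0, total 56; add 36 to one value (staying below 56) to reach 92.

1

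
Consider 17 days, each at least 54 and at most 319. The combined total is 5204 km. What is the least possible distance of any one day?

To make one day as small as possible, make the other 16 as large as possible.
The other 16 contribute at most 16 × 319 = 5104, leaving at least 5204 − 5104 = 100.
Since 100 ≥ 54, this is achievable: one at 100 and 16 at 319.

100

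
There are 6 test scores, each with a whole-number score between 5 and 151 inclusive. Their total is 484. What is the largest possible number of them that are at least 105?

Suppose k of them are at least 105. Those contribute at least 105 each and the other 6 − k at least 5 each.
So the total is at least 105k + 5(6 − k) = 30 + 100k. This must be ≤ 484, giving k ≤ 4.
k = 4 is achieved by 4 values at 105 and 2 at 5, total 430; add 54 to one value (staying below 105) to reach 484.

4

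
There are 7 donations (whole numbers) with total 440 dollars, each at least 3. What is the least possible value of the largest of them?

63

The average is 440/7 > 62, so not all 7 can be 62 or less; the largest is ≥ 63.
Equality holds with 6 values of 63 and 1 value of 62.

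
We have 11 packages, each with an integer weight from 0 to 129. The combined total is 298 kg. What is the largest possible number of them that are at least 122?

If k of the values are ≥ 122, the total is ≥ 122k + 0(11 − k).
Setting 122k + 0(11 − k) ≤ 298 gives 122k ≤ 298, so k ≤ 2.
k = 2 is achieved by 2 values at 122 and 9 at 0, total 244; add 54 to one value (staying below 122) to reach 298.

2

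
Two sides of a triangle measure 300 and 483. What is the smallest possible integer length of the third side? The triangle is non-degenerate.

The third side must exceed |300 − 483| = 183.
The smallest integer above 183 is 184.

184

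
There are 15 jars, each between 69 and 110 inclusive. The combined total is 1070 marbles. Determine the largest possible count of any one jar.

To make one jar as large as possible, make the other 14 as small as possible.
The other 14 contribute at least 14 × 69 = 966, leaving at most 1070 − 966 = 104.
Since 104 ≤ 110, this is achievable: one at 104 and 14 at 69.

104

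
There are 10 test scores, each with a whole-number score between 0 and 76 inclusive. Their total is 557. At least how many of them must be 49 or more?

3

Suppose at most 10 − j of them reach 49; then j values are ≤ 48 and the rest ≤ 76.
The total is then ≤ 48·j + 76·(10 − j) = 760 − 28j. For this to be ≥ 557 we need j ≤ 7, so at least 10 − 7 = 3 must reach 49.
Exactly 3 works: 3 values at 76 and 7 at 48 total 564; lower one of the high values by 7 (still ≥ 49) to hit 557.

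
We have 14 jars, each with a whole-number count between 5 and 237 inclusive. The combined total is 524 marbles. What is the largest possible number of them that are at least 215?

2

Suppose k of them are at least 215. Those contribute at least 215 each and the other 14 − k at least 5 each.
So the total is at least 215k + 5(14 − k) = 70 + 210k. This must be ≤ 524, giving k ≤ 2.
k = 2 is achieved by 2 values at 215 and 12 at 5, total 490; add 34 to one value (staying below 215) to reach 524.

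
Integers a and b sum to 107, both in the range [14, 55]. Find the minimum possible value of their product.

For a fixed sum, ab is smallest when a and b are as far apart as possible.
The extreme feasible split is a = 52, b = 55, giving ab = 2860.

2860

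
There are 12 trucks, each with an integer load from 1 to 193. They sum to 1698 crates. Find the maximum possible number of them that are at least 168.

10

With k values at 168 or above and the rest at least 1, the sum is at least 12 + 167k.
Since the sum is 1698, we need 167k ≤ 1686, i.e. k ≤ 10.
k = 10 is achieved by 10 values at 168 and 2 at 1, total 1682; add 16 to one value (staying below 168) to reach 1698.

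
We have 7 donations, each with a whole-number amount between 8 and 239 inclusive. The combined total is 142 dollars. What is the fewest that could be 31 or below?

Let j be the number exceeding 31. Then the total is ≥ 32·j + 8·(7 − j) = 56 + 24j.
So 24j ≤ 86 and j ≤ 3; hence at least 7 − 3 = 4 are ≤ 31.
Exactly 4 works: 4 values at 8 and 3 at 32 total 128; raise one of the low values by 14 (still ≤ 31) to hit 142.

4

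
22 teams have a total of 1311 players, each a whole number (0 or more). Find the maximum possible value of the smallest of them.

59

If every one of the 22 were at least 60, the total would be at least 22 × 60 = 1320 > 1311.
Taking 9 copies of 59 and 13 copies of 60 gives exactly 1311, so 59 is attained.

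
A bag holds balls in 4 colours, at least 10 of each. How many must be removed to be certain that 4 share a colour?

13

In the worst case you draw 3 of each of the 4 colours: 4 × 3 = 12.
One more forces 4 of some colour, so 12 + 1 = 13.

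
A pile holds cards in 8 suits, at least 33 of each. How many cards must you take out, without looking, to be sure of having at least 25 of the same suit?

193

You could draw 24 of every suit without reaching 25 of any — 192 in all.
One more forces 25 of some suit, so 192 + 1 = 193.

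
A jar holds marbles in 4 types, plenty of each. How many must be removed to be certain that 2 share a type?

In the worst case you draw 1 of each of the 4 types: 4 × 1 = 4.
One more forces 2 of some type, so 4 + 1 = 5.

5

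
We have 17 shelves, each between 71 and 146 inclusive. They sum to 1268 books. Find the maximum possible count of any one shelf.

132

To make one shelf as large as possible, make the other 16 as small as possible.
The other 16 contribute at least 16 × 71 = 1136, leaving at most 1268 − 1136 = 132.
Since 132 ≤ 146, this is achievable: one at 132 and 16 at 71.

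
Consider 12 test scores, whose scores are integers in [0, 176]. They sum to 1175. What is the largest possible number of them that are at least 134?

8

Suppose k of them are at least 134. Those contribute at least 134 each and the other 12 − k at least 0 each.
So the total is at least 134k + 0(12 − k) = 0 + 134k. This must be ≤ 1175, giving k ≤ 8.
k = 8 is achieved by 8 values at 134 and 4 at 0, total 1072; add 103 to one value (staying below 134) to reach 1175.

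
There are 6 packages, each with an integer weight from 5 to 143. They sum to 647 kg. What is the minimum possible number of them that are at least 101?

2

Suppose at most 6 − j of them reach 101; then j values are ≤ 100 and the rest ≤ 143.
The total is then ≤ 100·j + 143·(6 − j) = 858 − 43j. For this to be ≥ 647 we need j ≤ 4, so at least 6 − 4 = 2 must reach 101.
Exactly 2 works: 2 values at 143 and 4 at 100 total 686; lower one of the high values by 39 (still ≥ 101) to hit 647.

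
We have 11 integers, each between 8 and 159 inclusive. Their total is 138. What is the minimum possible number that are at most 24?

9

If only k of them are at most 24, the other 11 − k are at least 25, so the total is at least (11 − k)·25 + k·8.
This is ≤ 138, so (11 − k)·25 + 8k ≤ 138, which gives k ≥ 9.
Exactly 9 works: 9 values at 8 and 2 at 25 total 122; raise one of the low values by 16 (still ≤ 24) to hit 138.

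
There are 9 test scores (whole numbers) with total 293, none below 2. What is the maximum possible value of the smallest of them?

32

The average is 293/9 < 33, so some value is ≤ 32.
Equality holds with 4 values of 32 and 5 values of 33.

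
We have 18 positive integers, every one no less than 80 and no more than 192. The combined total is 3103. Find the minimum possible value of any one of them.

80

To make one integer as small as possible, make the other 17 as large as possible.
The other 17 can take up 17 × 192 = 3264 ≥ 3103 − 80, so one integer can sit at its floor of 80.
Achievable: one at 80 and the other 17 totalling 3023, which fits since 17 × 80 ≤ 3023 ≤ 17 × 192.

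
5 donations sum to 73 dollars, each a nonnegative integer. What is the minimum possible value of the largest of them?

15

Some value must be at least ⌈73/5⌉ = 15, since 5 × 14 = 70 < 73.
Achievable: 3 of them at 15 and 2 at 14 total 73.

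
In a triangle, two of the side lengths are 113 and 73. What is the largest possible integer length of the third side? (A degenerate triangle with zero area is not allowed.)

185

The third side must be less than 113 + 73 = 186.
The largest integer below 186 is 185.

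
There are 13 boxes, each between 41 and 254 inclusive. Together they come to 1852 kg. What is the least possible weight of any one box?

To make one box as small as possible, make the other 12 as large as possible.
The other 12 can take up 12 × 254 = 3048 ≥ 1852 − 41, so one box can sit at its floor of 41.
Achievable: one at 41 and the other 12 totalling 1811, which fits since 12 × 41 ≤ 1811 ≤ 12 × 254.

41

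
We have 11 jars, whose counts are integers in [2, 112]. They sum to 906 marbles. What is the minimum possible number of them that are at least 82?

1

Each value short of 82 is at most 81, costing at least 112 − 81 = 31 against the maximum total of 1232.
We can afford to lose at most 1232 − 906 = 326, so at most ⌊326/31⌋ = 10 fall short, and at least 1 are ≥ 82.
Exactly 1 works: 1 value at 112 and 10 at 81 total 922; lower one of the high values by 16 (still ≥ 82) to hit 906.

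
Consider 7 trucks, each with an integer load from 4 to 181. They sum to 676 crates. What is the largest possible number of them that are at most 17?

3

Each value at 17 or below falls at least 181 − 17 = 164 short of the ceiling 181.
The ceiling total is 7 × 181 = 1267, and we need 676, so at most ⌊(1267 − 676)/164⌋ = 3 can be that low.
k = 3 is achieved by 3 values at 17 and 4 at 181, total 775; lower one of the 181's by 99 (still > 17) to reach 676.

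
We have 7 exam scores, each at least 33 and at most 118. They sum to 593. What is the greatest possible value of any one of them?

118

Maximizing one value means minimizing the remaining 6.
The other 6 contribute at least 6 × 33 = 198, leaving at most 593 − 198 = 395.
But each score is capped at 118, so the maximum is 118.
Achievable: one at 118 and the other 6 totalling 475, which fits since 6 × 33 ≤ 475 ≤ 6 × 118.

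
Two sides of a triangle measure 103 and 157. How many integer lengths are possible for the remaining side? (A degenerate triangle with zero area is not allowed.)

The triangle inequality gives |103 − 157| < c < 103 + 157, i.e. 54 < c < 260.
So c can be any integer from 55 to 259: 205 values.

205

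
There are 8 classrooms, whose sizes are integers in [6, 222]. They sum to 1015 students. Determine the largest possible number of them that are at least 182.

5

If k of the values are ≥ 182, the total is ≥ 182k + 6(8 − k).
Setting 182k + 6(8 − k) ≤ 1015 gives 176k ≤ 967, so k ≤ 5.
k = 5 is achieved by 5 values at 182 and 3 at 6, total 928; add 87 to one value (staying below 182) to reach 1015.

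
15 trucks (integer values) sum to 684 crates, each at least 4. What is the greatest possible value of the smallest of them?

The 15 values sum to 684, so their minimum is at most ⌊684/15⌋ = 45.
Taking 6 copies of 45 and 9 copies of 46 gives exactly 684, so 45 is attained.

45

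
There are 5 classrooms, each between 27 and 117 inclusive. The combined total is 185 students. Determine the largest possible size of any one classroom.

77

Maximizing one value means minimizing the remaining 4.
The other 4 contribute at least 4 × 27 = 108, leaving at most 185 − 108 = 77.
Since 77 ≤ 117, this is achievable: one at 77 and 4 at 27.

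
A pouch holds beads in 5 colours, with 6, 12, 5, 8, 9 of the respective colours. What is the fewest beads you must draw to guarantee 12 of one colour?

In the worst case you take as many as possible of each colour without reaching 12: 6 + 11 + 5 + 8 + 9 = 39.
The next one must give 12 of some colour, so 39 + 1 = 40.

40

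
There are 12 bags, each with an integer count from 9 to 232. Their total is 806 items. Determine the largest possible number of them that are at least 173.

If k of the values are ≥ 173, the total is ≥ 173k + 9(12 − k).
Setting 173k + 9(12 − k) ≤ 806 gives 164k ≤ 698, so k ≤ 4.
k = 4 is achieved by 4 values at 173 and 8 at 9, total 764; add 42 to one value (staying below 173) to reach 806.

4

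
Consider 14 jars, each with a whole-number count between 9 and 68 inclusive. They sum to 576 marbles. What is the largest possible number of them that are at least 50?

10

Suppose k of them are at least 50. Those contribute at least 50 each and the other 14 − k at least 9 each.
So the total is at least 50k + 9(14 − k) = 126 + 41k. This must be ≤ 576, giving k ≤ 10.
k = 10 is achieved by 10 values at 50 and 4 at 9, total 536; add 40 to one value (staying below 50) to reach 576.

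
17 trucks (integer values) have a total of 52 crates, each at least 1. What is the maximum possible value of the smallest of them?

3

If every one of the 17 were at least 4, the total would be at least 17 × 4 = 68 > 52.
Equality holds with 16 values of 3 and 1 value of 4.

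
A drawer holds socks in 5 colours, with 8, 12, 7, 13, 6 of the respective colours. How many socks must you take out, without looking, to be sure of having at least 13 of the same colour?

46

In the worst case you take as many as possible of each colour without reaching 13: 8 + 12 + 7 + 12 + 6 = 45.
The next one must give 13 of some colour, so 45 + 1 = 46.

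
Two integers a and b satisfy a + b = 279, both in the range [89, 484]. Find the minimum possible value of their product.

ab = a(279 − a) is concave in a, so over [89, 190] it is minimized at an endpoint.
The extreme feasible split is a = 89, b = 190, giving ab = 16910.

16910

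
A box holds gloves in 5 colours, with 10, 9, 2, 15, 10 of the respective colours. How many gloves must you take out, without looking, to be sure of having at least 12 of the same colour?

43

In the worst case you take as many as possible of each colour without reaching 12: 10 + 9 + 2 + 11 + 10 = 42.
The next one must give 12 of some colour, so 42 + 1 = 43.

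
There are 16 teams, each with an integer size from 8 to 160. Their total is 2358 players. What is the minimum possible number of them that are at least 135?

Suppose at most 16 − j of them reach 135; then j values are ≤ 134 and the rest ≤ 160.
The total is then ≤ 134·j + 160·(16 − j) = 2560 − 26j. For this to be ≥ 2358 we need j ≤ 7, so at least 16 − 7 = 9 must reach 135.
Exactly 9 works: 9 values at 160 and 7 at 134 total 2378; lower one of the high values by 20 (still ≥ 135) to hit 2358.

9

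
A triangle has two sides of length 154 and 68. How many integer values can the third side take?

135

The triangle inequality gives |154 − 68| < c < 154 + 68, i.e. 86 < c < 222.
So c can be any integer from 87 to 221: 135 values.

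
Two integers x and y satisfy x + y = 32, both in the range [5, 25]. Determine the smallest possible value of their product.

Since x + y is fixed, pushing one of them to its bound minimizes the product.
The extreme feasible split is x = 7, y = 25, giving xy = 175.

175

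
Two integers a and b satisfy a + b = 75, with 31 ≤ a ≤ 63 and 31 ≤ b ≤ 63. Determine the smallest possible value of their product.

1364

For a fixed sum, ab is smallest when a and b are as far apart as possible.
At the endpoint a = 31, b = 75 − 31 = 44, so ab = 31 × 44 = 1364.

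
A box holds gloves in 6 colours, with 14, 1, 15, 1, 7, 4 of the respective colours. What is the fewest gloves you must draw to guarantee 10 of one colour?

In the worst case you take as many as possible of each colour without reaching 10: 9 + 1 + 9 + 1 + 7 + 4 = 31.
The next one must give 10 of some colour, so 31 + 1 = 32.

32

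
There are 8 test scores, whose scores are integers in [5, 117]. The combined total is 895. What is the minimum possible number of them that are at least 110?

Suppose at most 8 − j of them reach 110; then j values are ≤ 109 and the rest ≤ 117.
The total is then ≤ 109·j + 117·(8 − j) = 936 − 8j. For this to be ≥ 895 we need j ≤ 5, so at least 8 − 5 = 3 must reach 110.
Exactly 3 works: 3 values at 117 and 5 at 109 total 896; lower one of the high values by 1 (still ≥ 110) to hit 895.

3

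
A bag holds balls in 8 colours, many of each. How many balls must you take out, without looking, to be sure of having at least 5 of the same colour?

33

You could draw 4 of every colour without reaching 5 of any — 32 in all.
One more forces 5 of some colour, so 32 + 1 = 33.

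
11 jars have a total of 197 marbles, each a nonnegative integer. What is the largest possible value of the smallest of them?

The 11 values sum to 197, so their minimum is at most ⌊197/11⌋ = 17.
Achievable: 1 of them at 17 and 10 at 18 total 197.

17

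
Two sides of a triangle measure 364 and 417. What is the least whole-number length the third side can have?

54

The third side must exceed |364 − 417| = 53.
The smallest integer above 53 is 54.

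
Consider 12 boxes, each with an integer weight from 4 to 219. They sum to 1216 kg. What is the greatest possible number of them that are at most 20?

7

Suppose k of them are at most 20. Those contribute at most 20 each and the rest at most 219 each.
So the total is at most 20k + 219(12 − k) = 2628 − 199k. This must still be ≥ 1216, so k ≤ 7.
k = 7 is achieved by 7 values at 20 and 5 at 219, total 1235; lower one of the 219's by 19 (still > 20) to reach 1216.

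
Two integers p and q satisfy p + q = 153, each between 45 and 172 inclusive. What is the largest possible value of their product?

For a fixed sum, the product pq is largest when p and q are as close as possible.
Taking p = 76 and q = 77 (both in [45, 172]) gives pq = 5852.

5852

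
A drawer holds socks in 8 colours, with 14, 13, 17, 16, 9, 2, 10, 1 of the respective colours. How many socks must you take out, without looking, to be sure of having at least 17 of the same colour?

In the worst case you take as many as possible of each colour without reaching 17: 14 + 13 + 16 + 16 + 9 + 2 + 10 + 1 = 81.
The next one must give 17 of some colour, so 81 + 1 = 82.

82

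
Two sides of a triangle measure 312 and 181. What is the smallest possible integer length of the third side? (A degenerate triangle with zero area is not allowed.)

The third side must exceed |312 − 181| = 131.
The smallest integer above 131 is 132.

132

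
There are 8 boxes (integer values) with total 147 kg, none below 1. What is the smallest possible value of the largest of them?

The 8 values sum to 147, so their maximum is at least ⌈147/8⌉ = 19.
Achievable: 3 of them at 19 and 5 at 18 total 147.

19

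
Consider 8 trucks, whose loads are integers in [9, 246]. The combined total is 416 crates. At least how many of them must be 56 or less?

1

Each value above 56 is at least 57, contributing at least 57 − 9 = 48 above the floor 9.
The sum exceeds the floor total 72 by 344, so at most ⌊344/48⌋ = 7 exceed 56, and at least 1 are ≤ 56.
Exactly 1 works: 1 value at 9 and 7 at 57 total 408; raise one of the low values by 8 (still ≤ 56) to hit 416.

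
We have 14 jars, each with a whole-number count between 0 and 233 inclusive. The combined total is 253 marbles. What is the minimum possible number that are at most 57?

10

If only k of them are at most 57, the other 14 − k are at least 58, so the total is at least (14 − k)·58 + k·0.
This is ≤ 253, so (14 − k)·58 + 0k ≤ 253, which gives k ≥ 10.
Exactly 10 works: 10 values at 0 and 4 at 58 total 232; raise one of the low values by 21 (still ≤ 57) to hit 253.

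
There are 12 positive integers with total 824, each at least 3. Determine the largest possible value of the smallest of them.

68

If every one of the 12 were at least 69, the total would be at least 12 × 69 = 828 > 824.
Achievable: 4 of them at 68 and 8 at 69 total 824.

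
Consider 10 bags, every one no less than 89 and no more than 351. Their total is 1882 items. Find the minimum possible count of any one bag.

89

To make one bag as small as possible, make the other 9 as large as possible.
The other 9 can take up 9 × 351 = 3159 ≥ 1882 − 89, so one bag can sit at its floor of 89.
Achievable: one at 89 and the other 9 totalling 1793, which fits since 9 × 89 ≤ 1793 ≤ 9 × 351.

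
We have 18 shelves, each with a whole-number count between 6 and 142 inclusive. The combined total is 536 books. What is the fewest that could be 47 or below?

Each value above 47 is at least 48, contributing at least 48 − 6 = 42 above the floor 6.
The sum exceeds the floor total 108 by 428, so at most ⌊428/42⌋ = 10 exceed 47, and at least 8 are ≤ 47.
Exactly 8 works: 8 values at 6 and 10 at 48 total 528; raise one of the low values by 8 (still ≤ 47) to hit 536.

8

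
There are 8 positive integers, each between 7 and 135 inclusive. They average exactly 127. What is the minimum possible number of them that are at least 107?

6

The total is 8 × 127 = 1016.
Suppose at most 8 − j of them reach 107; then j values are ≤ 106 and the rest ≤ 135.
The total is then ≤ 106·j + 135·(8 − j) = 1080 − 29j. For this to be ≥ 1016 we need j ≤ 2, so at least 8 − 2 = 6 must reach 107.
Exactly 6 works: 6 values at 135 and 2 at 106 total 1022; lower one of the high values by 6 (still ≥ 107) to hit 1016.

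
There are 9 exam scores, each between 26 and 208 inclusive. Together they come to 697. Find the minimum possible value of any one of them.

To make one score as small as possible, make the other 8 as large as possible.
The other 8 can take up 8 × 208 = 1664 ≥ 697 − 26, so one score can sit at its floor of 26.
Achievable: one at 26 and the other 8 totalling 671, which fits since 8 × 26 ≤ 671 ≤ 8 × 208.

26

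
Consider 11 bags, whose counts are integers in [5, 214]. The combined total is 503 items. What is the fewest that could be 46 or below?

1

Each value above 46 is at least 47, contributing at least 47 − 5 = 42 above the floor 5.
The sum exceeds the floor total 55 by 448, so at most ⌊448/42⌋ = 10 exceed 46, and at least 1 are ≤ 46.
Exactly 1 works: 1 value at 5 and 10 at 47 total 475; raise one of the low values by 28 (still ≤ 46) to hit 503.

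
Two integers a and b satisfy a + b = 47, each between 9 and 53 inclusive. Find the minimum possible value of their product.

342

ab = a(47 − a) is concave in a, so over [9, 38] it is minimized at an endpoint.
The extreme feasible split is a = 9, b = 38, giving ab = 342.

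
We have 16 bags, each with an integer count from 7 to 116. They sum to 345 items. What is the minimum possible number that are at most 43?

10

Let j be the number exceeding 43. Then the total is ≥ 44·j + 7·(16 − j) = 112 + 37j.
So 37j ≤ 233 and j ≤ 6; hence at least 16 − 6 = 10 are ≤ 43.
Exactly 10 works: 10 values at 7 and 6 at 44 total 334; raise one of the low values by 11 (still ≤ 43) to hit 345.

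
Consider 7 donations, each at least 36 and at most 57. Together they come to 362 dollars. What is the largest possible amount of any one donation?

57

To make one donation as large as possible, make the other 6 as small as possible.
The other 6 contribute at least 6 × 36 = 216, leaving at most 362 − 216 = 146.
But each donation is capped at 57, so the maximum is 57.
Achievable: one at 57 and the other 6 totalling 305, which fits since 6 × 36 ≤ 305 ≤ 6 × 57.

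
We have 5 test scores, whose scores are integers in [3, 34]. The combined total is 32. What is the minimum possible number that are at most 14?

4

Each value above 14 is at least 15, contributing at least 15 − 3 = 12 above the floor 3.
The sum exceeds the floor total 15 by 17, so at most ⌊17/12⌋ = 1 exceed 14, and at least 4 are ≤ 14.
Exactly 4 works: 4 values at 3 and 1 at 15 total 27; raise one of the low values by 5 (still ≤ 14) to hit 32.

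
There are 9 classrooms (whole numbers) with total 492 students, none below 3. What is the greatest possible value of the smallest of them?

The average is 492/9 < 55, so some value is ≤ 54.
Taking 3 copies of 54 and 6 copies of 55 gives exactly 492, so 54 is attained.

54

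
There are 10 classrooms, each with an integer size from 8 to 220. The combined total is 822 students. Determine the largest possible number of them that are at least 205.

3

Suppose k of them are at least 205. Those contribute at least 205 each and the other 10 − k at least 8 each.
So the total is at least 205k + 8(10 − k) = 80 + 197k. This must be ≤ 822, giving k ≤ 3.
k = 3 is achieved by 3 values at 205 and 7 at 8, total 671; add 151 to one value (staying below 205) to reach 822.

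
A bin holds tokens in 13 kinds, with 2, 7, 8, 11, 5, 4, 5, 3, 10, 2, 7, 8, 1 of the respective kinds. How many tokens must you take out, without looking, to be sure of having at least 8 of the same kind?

In the worst case you take as many as possible of each kind without reaching 8: 2 + 7 + 7 + 7 + 5 + 4 + 5 + 3 + 7 + 2 + 7 + 7 + 1 = 64.
The next one must give 8 of some kind, so 64 + 1 = 65.

65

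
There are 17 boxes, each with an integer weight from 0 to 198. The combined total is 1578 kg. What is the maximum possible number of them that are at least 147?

10

With k values at 147 or above and the rest at least 0, the sum is at least 0 + 147k.
Since the sum is 1578, we need 147k ≤ 1578, i.e. k ≤ 10.
k = 10 is achieved by 10 values at 147 and 7 at 0, total 1470; add 108 to one value (staying below 147) to reach 1578.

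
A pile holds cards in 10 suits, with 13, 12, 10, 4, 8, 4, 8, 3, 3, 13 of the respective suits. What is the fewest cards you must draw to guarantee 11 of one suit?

71

In the worst case you take as many as possible of each suit without reaching 11: 10 + 10 + 10 + 4 + 8 + 4 + 8 + 3 + 3 + 10 = 70.
The next one must give 11 of some suit, so 70 + 1 = 71.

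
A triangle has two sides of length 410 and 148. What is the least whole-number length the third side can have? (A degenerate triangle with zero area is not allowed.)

The third side must exceed |410 − 148| = 262.
The smallest integer above 262 is 263.

263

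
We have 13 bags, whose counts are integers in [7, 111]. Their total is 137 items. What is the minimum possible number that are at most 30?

12

Each value above 30 is at least 31, contributing at least 31 − 7 = 24 above the floor 7.
The sum exceeds the floor total 91 by 46, so at most ⌊46/24⌋ = 1 exceed 30, and at least 12 are ≤ 30.
Exactly 12 works: 12 values at 7 and 1 at 31 total 115; raise one of the low values by 22 (still ≤ 30) to hit 137.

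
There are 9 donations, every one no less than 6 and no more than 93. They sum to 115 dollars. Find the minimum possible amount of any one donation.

Minimizing one value means maximizing the remaining 8.
The other 8 can take up 8 × 93 = 744 ≥ 115 − 6, so one donation can sit at its floor of 6.
Achievable: one at 6 and the other 8 totalling 109, which fits since 8 × 6 ≤ 109 ≤ 8 × 93.

6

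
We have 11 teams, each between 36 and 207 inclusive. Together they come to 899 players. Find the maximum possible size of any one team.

207

Maximizing one value means minimizing the remaining 10.
The other 10 contribute at least 10 × 36 = 360, leaving at most 899 − 360 = 539.
But each team is capped at 207, so the maximum is 207.
Achievable: one at 207 and the other 10 totalling 692, which fits since 10 × 36 ≤ 692 ≤ 10 × 207.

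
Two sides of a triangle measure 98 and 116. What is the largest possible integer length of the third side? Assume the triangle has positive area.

213

The third side must be less than 98 + 116 = 214.
The largest integer below 214 is 213.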